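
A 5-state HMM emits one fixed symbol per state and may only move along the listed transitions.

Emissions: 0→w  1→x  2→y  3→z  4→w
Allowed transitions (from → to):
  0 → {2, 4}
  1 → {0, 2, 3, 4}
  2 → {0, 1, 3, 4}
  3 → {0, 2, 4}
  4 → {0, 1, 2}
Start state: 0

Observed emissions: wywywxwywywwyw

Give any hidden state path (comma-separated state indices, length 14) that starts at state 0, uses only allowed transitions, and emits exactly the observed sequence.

  pos 0: w in {0,4}, choose 0; start
  pos 1: y in {2}, choose 2; 0->2 ok
  pos 2: w in {0,4}, choose 4; 2->4 ok
  pos 3: y in {2}, choose 2; 4->2 ok
  pos 4: w in {0,4}, choose 4; 2->4 ok
  pos 5: x in {1}, choose 1; 4->1 ok
  pos 6: w in {0,4}, choose 0; 1->0 ok
  pos 7: y in {2}, choose 2; 0->2 ok
  pos 8: w in {0,4}, choose 0; 2->0 ok
  pos 9: y in {2}, choose 2; 0->2 ok
  pos 10: w in {0,4}, choose 0; 2->0 ok
  pos 11: w in {0,4}, choose 4; 0->4 ok
  pos 12: y in {2}, choose 2; 4->2 ok
  pos 13: w in {0,4}, choose 4; 2->4 ok

0,2,4,2,4,1,0,2,0,2,0,4,2,4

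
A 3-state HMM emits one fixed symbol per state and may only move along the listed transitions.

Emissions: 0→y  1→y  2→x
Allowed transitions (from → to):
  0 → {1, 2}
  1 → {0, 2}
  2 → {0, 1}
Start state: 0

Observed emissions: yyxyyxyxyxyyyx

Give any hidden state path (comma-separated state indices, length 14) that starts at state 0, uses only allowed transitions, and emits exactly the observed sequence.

  0: obs=y cand={0,1} pick 0 [start]
  1: obs=y cand={0,1} pick 1 [0->1 ok]
  2: obs=x cand={2} pick 2 [1->2 ok]
  3: obs=y cand={0,1} pick 1 [2->1 ok]
  4: obs=y cand={0,1} pick 0 [1->0 ok]
  5: obs=x cand={2} pick 2 [0->2 ok]
  6: obs=y cand={0,1} pick 0 [2->0 ok]
  7: obs=x cand={2} pick 2 [0->2 ok]
  8: obs=y cand={0,1} pick 0 [2->0 ok]
  9: obs=x cand={2} pick 2 [0->2 ok]
  10: obs=y cand={0,1} pick 1 [2->1 ok]
  11: obs=y cand={0,1} pick 0 [1->0 ok]
  12: obs=y cand={0,1} pick 1 [0->1 ok]
  13: obs=x cand={2} pick 2 [1->2 ok]

0,1,2,1,0,2,0,2,0,2,1,0,1,2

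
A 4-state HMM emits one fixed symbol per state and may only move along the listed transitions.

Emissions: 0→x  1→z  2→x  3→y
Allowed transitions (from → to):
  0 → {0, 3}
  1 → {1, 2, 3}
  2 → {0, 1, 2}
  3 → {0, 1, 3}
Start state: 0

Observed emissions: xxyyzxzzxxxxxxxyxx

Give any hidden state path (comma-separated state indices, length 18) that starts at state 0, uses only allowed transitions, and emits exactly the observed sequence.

0,0,3,3,1,2,1,1,2,2,2,2,2,2,0,3,0,0

  [0] x  {0,2}  => 0  start
  [1] x  {0,2}  => 0  0->0 ok
  [2] y  {3}  => 3  0->3 ok
  [3] y  {3}  => 3  3->3 ok
  [4] z  {1}  => 1  3->1 ok
  [5] x  {0,2}  => 2  1->2 ok
  [6] z  {1}  => 1  2->1 ok
  [7] z  {1}  => 1  1->1 ok
  [8] x  {0,2}  => 2  1->2 ok
  [9] x  {0,2}  => 2  2->2 ok
  [10] x  {0,2}  => 2  2->2 ok
  [11] x  {0,2}  => 2  2->2 ok
  [12] x  {0,2}  => 2  2->2 ok
  [13] x  {0,2}  => 2  2->2 ok
  [14] x  {0,2}  => 0  2->0 ok
  [15] y  {3}  => 3  0->3 ok
  [16] x  {0,2}  => 0  3->0 ok
  [17] x  {0,2}  => 0  0->0 ok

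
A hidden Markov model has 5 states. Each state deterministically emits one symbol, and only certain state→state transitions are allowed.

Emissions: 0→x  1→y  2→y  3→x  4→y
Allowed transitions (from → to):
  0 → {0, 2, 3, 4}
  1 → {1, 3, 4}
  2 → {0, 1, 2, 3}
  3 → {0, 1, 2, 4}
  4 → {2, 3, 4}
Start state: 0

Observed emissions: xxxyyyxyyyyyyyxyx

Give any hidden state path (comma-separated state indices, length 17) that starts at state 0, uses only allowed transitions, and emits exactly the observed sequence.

  [0] x  {0,3}  => 0  start
  [1] x  {0,3}  => 3  0->3 ok
  [2] x  {0,3}  => 0  3->0 ok
  [3] y  {1,2,4}  => 2  0->2 ok
  [4] y  {1,2,4}  => 1  2->1 ok
  [5] y  {1,2,4}  => 1  1->1 ok
  [6] x  {0,3}  => 3  1->3 ok
  [7] y  {1,2,4}  => 1  3->1 ok
  [8] y  {1,2,4}  => 1  1->1 ok
  [9] y  {1,2,4}  => 1  1->1 ok
  [10] y  {1,2,4}  => 1  1->1 ok
  [11] y  {1,2,4}  => 4  1->4 ok
  [12] y  {1,2,4}  => 4  4->4 ok
  [13] y  {1,2,4}  => 4  4->4 ok
  [14] x  {0,3}  => 3  4->3 ok
  [15] y  {1,2,4}  => 2  3->2 ok
  [16] x  {0,3}  => 0  2->0 ok

0,3,0,2,1,1,3,1,1,1,1,4,4,4,3,2,0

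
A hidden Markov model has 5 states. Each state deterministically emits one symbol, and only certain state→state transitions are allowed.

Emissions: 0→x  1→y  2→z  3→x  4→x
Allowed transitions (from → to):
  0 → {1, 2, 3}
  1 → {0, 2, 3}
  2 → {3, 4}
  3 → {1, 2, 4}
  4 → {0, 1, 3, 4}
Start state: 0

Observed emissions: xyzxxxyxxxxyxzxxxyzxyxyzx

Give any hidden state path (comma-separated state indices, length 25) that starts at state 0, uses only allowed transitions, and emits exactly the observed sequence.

0,1,2,3,4,0,1,0,3,4,3,1,0,2,4,3,4,1,2,4,1,0,1,2,3

  [0] x  {0,3,4}  => 0  start
  [1] y  {1}  => 1  0->1 ok
  [2] z  {2}  => 2  1->2 ok
  [3] x  {0,3,4}  => 3  2->3 ok
  [4] x  {0,3,4}  => 4  3->4 ok
  [5] x  {0,3,4}  => 0  4->0 ok
  [6] y  {1}  => 1  0->1 ok
  [7] x  {0,3,4}  => 0  1->0 ok
  [8] x  {0,3,4}  => 3  0->3 ok
  [9] x  {0,3,4}  => 4  3->4 ok
  [10] x  {0,3,4}  => 3  4->3 ok
  [11] y  {1}  => 1  3->1 ok
  [12] x  {0,3,4}  => 0  1->0 ok
  [13] z  {2}  => 2  0->2 ok
  [14] x  {0,3,4}  => 4  2->4 ok
  [15] x  {0,3,4}  => 3  4->3 ok
  [16] x  {0,3,4}  => 4  3->4 ok
  [17] y  {1}  => 1  4->1 ok
  [18] z  {2}  => 2  1->2 ok
  [19] x  {0,3,4}  => 4  2->4 ok
  [20] y  {1}  => 1  4->1 ok
  [21] x  {0,3,4}  => 0  1->0 ok
  [22] y  {1}  => 1  0->1 ok
  [23] z  {2}  => 2  1->2 ok
  [24] x  {0,3,4}  => 3  2->3 ok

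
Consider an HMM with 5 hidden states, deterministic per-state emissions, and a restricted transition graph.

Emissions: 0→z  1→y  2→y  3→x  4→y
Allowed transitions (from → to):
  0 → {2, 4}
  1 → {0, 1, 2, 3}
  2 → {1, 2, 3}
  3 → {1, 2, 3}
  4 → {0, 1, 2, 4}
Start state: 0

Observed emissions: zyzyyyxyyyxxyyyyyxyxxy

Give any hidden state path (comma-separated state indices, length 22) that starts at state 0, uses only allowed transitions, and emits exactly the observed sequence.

  pos 0: z in {0}, choose 0; start
  pos 1: y in {1,2,4}, choose 4; 0->4 ok
  pos 2: z in {0}, choose 0; 4->0 ok
  pos 3: y in {1,2,4}, choose 4; 0->4 ok
  pos 4: y in {1,2,4}, choose 2; 4->2 ok
  pos 5: y in {1,2,4}, choose 1; 2->1 ok
  pos 6: x in {3}, choose 3; 1->3 ok
  pos 7: y in {1,2,4}, choose 1; 3->1 ok
  pos 8: y in {1,2,4}, choose 1; 1->1 ok
  pos 9: y in {1,2,4}, choose 2; 1->2 ok
  pos 10: x in {3}, choose 3; 2->3 ok
  pos 11: x in {3}, choose 3; 3->3 ok
  pos 12: y in {1,2,4}, choose 1; 3->1 ok
  pos 13: y in {1,2,4}, choose 2; 1->2 ok
  pos 14: y in {1,2,4}, choose 2; 2->2 ok
  pos 15: y in {1,2,4}, choose 2; 2->2 ok
  pos 16: y in {1,2,4}, choose 2; 2->2 ok
  pos 17: x in {3}, choose 3; 2->3 ok
  pos 18: y in {1,2,4}, choose 2; 3->2 ok
  pos 19: x in {3}, choose 3; 2->3 ok
  pos 20: x in {3}, choose 3; 3->3 ok
  pos 21: y in {1,2,4}, choose 2; 3->2 ok

0,4,0,4,2,1,3,1,1,2,3,3,1,2,2,2,2,3,2,3,3,2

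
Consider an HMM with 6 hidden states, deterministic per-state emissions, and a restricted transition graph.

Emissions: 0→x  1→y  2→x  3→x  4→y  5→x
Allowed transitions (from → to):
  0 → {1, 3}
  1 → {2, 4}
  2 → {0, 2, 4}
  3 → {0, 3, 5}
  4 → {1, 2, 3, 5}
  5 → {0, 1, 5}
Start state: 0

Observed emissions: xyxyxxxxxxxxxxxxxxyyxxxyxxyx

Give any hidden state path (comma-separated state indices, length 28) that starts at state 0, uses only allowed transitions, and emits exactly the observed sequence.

  pos 0: x in {0,2,3,5}, choose 0; start
  pos 1: y in {1,4}, choose 1; 0->1 ok
  pos 2: x in {0,2,3,5}, choose 2; 1->2 ok
  pos 3: y in {1,4}, choose 4; 2->4 ok
  pos 4: x in {0,2,3,5}, choose 5; 4->5 ok
  pos 5: x in {0,2,3,5}, choose 5; 5->5 ok
  pos 6: x in {0,2,3,5}, choose 5; 5->5 ok
  pos 7: x in {0,2,3,5}, choose 0; 5->0 ok
  pos 8: x in {0,2,3,5}, choose 3; 0->3 ok
  pos 9: x in {0,2,3,5}, choose 0; 3->0 ok
  pos 10: x in {0,2,3,5}, choose 3; 0->3 ok
  pos 11: x in {0,2,3,5}, choose 3; 3->3 ok
  pos 12: x in {0,2,3,5}, choose 0; 3->0 ok
  pos 13: x in {0,2,3,5}, choose 3; 0->3 ok
  pos 14: x in {0,2,3,5}, choose 3; 3->3 ok
  pos 15: x in {0,2,3,5}, choose 3; 3->3 ok
  pos 16: x in {0,2,3,5}, choose 3; 3->3 ok
  pos 17: x in {0,2,3,5}, choose 0; 3->0 ok
  pos 18: y in {1,4}, choose 1; 0->1 ok
  pos 19: y in {1,4}, choose 4; 1->4 ok
  pos 20: x in {0,2,3,5}, choose 5; 4->5 ok
  pos 21: x in {0,2,3,5}, choose 5; 5->5 ok
  pos 22: x in {0,2,3,5}, choose 0; 5->0 ok
  pos 23: y in {1,4}, choose 1; 0->1 ok
  pos 24: x in {0,2,3,5}, choose 2; 1->2 ok
  pos 25: x in {0,2,3,5}, choose 0; 2->0 ok
  pos 26: y in {1,4}, choose 1; 0->1 ok
  pos 27: x in {0,2,3,5}, choose 2; 1->2 ok

0,1,2,4,5,5,5,0,3,0,3,3,0,3,3,3,3,0,1,4,5,5,0,1,2,0,1,2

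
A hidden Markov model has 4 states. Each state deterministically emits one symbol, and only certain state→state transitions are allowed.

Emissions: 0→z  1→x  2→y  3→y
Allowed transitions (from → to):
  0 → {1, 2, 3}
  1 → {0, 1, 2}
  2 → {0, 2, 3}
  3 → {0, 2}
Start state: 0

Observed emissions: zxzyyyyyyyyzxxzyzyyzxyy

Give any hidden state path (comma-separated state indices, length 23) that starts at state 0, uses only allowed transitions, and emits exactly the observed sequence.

0,1,0,2,3,2,2,3,2,2,3,0,1,1,0,3,0,3,2,0,1,2,2

  [0] z  {0}  => 0  start
  [1] x  {1}  => 1  0->1 ok
  [2] z  {0}  => 0  1->0 ok
  [3] y  {2,3}  => 2  0->2 ok
  [4] y  {2,3}  => 3  2->3 ok
  [5] y  {2,3}  => 2  3->2 ok
  [6] y  {2,3}  => 2  2->2 ok
  [7] y  {2,3}  => 3  2->3 ok
  [8] y  {2,3}  => 2  3->2 ok
  [9] y  {2,3}  => 2  2->2 ok
  [10] y  {2,3}  => 3  2->3 ok
  [11] z  {0}  => 0  3->0 ok
  [12] x  {1}  => 1  0->1 ok
  [13] x  {1}  => 1  1->1 ok
  [14] z  {0}  => 0  1->0 ok
  [15] y  {2,3}  => 3  0->3 ok
  [16] z  {0}  => 0  3->0 ok
  [17] y  {2,3}  => 3  0->3 ok
  [18] y  {2,3}  => 2  3->2 ok
  [19] z  {0}  => 0  2->0 ok
  [20] x  {1}  => 1  0->1 ok
  [21] y  {2,3}  => 2  1->2 ok
  [22] y  {2,3}  => 2  2->2 ok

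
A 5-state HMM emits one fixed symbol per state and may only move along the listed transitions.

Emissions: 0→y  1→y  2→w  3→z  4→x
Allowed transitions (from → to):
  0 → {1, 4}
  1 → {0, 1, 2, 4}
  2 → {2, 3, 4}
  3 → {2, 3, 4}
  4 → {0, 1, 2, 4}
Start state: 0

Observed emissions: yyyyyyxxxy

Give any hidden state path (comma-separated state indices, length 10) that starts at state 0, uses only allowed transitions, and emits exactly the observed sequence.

  t0 'y' -> {0,1}, take 0 (start)
  t1 'y' -> {0,1}, take 1 (0->1 ok)
  t2 'y' -> {0,1}, take 0 (1->0 ok)
  t3 'y' -> {0,1}, take 1 (0->1 ok)
  t4 'y' -> {0,1}, take 1 (1->1 ok)
  t5 'y' -> {0,1}, take 1 (1->1 ok)
  t6 'x' -> {4}, take 4 (1->4 ok)
  t7 'x' -> {4}, take 4 (4->4 ok)
  t8 'x' -> {4}, take 4 (4->4 ok)
  t9 'y' -> {0,1}, take 1 (4->1 ok)

0,1,0,1,1,1,4,4,4,1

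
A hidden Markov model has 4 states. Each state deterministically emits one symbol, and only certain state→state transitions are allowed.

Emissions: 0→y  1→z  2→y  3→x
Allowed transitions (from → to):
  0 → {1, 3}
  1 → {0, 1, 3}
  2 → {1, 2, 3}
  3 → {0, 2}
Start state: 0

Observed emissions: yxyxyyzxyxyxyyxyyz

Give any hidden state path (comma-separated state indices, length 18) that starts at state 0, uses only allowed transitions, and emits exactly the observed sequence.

  [0] y  {0,2}  => 0  start
  [1] x  {3}  => 3  0->3 ok
  [2] y  {0,2}  => 2  3->2 ok
  [3] x  {3}  => 3  2->3 ok
  [4] y  {0,2}  => 2  3->2 ok
  [5] y  {0,2}  => 2  2->2 ok
  [6] z  {1}  => 1  2->1 ok
  [7] x  {3}  => 3  1->3 ok
  [8] y  {0,2}  => 0  3->0 ok
  [9] x  {3}  => 3  0->3 ok
  [10] y  {0,2}  => 0  3->0 ok
  [11] x  {3}  => 3  0->3 ok
  [12] y  {0,2}  => 2  3->2 ok
  [13] y  {0,2}  => 2  2->2 ok
  [14] x  {3}  => 3  2->3 ok
  [15] y  {0,2}  => 2  3->2 ok
  [16] y  {0,2}  => 2  2->2 ok
  [17] z  {1}  => 1  2->1 ok

0,3,2,3,2,2,1,3,0,3,0,3,2,2,3,2,2,1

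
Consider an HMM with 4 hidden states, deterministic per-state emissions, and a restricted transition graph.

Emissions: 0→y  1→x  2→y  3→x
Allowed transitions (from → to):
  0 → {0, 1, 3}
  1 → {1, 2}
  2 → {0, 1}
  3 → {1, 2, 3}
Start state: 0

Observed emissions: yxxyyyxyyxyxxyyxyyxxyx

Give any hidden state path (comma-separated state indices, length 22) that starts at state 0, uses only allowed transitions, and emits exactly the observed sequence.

  pos 0: y in {0,2}, choose 0; start
  pos 1: x in {1,3}, choose 3; 0->3 ok
  pos 2: x in {1,3}, choose 3; 3->3 ok
  pos 3: y in {0,2}, choose 2; 3->2 ok
  pos 4: y in {0,2}, choose 0; 2->0 ok
  pos 5: y in {0,2}, choose 0; 0->0 ok
  pos 6: x in {1,3}, choose 1; 0->1 ok
  pos 7: y in {0,2}, choose 2; 1->2 ok
  pos 8: y in {0,2}, choose 0; 2->0 ok
  pos 9: x in {1,3}, choose 3; 0->3 ok
  pos 10: y in {0,2}, choose 2; 3->2 ok
  pos 11: x in {1,3}, choose 1; 2->1 ok
  pos 12: x in {1,3}, choose 1; 1->1 ok
  pos 13: y in {0,2}, choose 2; 1->2 ok
  pos 14: y in {0,2}, choose 0; 2->0 ok
  pos 15: x in {1,3}, choose 1; 0->1 ok
  pos 16: y in {0,2}, choose 2; 1->2 ok
  pos 17: y in {0,2}, choose 0; 2->0 ok
  pos 18: x in {1,3}, choose 3; 0->3 ok
  pos 19: x in {1,3}, choose 1; 3->1 ok
  pos 20: y in {0,2}, choose 2; 1->2 ok
  pos 21: x in {1,3}, choose 1; 2->1 ok

0,3,3,2,0,0,1,2,0,3,2,1,1,2,0,1,2,0,3,1,2,1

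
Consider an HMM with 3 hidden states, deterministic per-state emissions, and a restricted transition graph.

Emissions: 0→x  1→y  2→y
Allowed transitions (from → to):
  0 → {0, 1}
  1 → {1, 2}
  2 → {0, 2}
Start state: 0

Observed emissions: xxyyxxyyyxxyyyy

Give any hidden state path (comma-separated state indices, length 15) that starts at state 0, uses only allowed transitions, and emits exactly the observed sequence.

0,0,1,2,0,0,1,1,2,0,0,1,1,1,1

  t0 'x' -> {0}, take 0 (start)
  t1 'x' -> {0}, take 0 (0->0 ok)
  t2 'y' -> {1,2}, take 1 (0->1 ok)
  t3 'y' -> {1,2}, take 2 (1->2 ok)
  t4 'x' -> {0}, take 0 (2->0 ok)
  t5 'x' -> {0}, take 0 (0->0 ok)
  t6 'y' -> {1,2}, take 1 (0->1 ok)
  t7 'y' -> {1,2}, take 1 (1->1 ok)
  t8 'y' -> {1,2}, take 2 (1->2 ok)
  t9 'x' -> {0}, take 0 (2->0 ok)
  t10 'x' -> {0}, take 0 (0->0 ok)
  t11 'y' -> {1,2}, take 1 (0->1 ok)
  t12 'y' -> {1,2}, take 1 (1->1 ok)
  t13 'y' -> {1,2}, take 1 (1->1 ok)
  t14 'y' -> {1,2}, take 1 (1->1 ok)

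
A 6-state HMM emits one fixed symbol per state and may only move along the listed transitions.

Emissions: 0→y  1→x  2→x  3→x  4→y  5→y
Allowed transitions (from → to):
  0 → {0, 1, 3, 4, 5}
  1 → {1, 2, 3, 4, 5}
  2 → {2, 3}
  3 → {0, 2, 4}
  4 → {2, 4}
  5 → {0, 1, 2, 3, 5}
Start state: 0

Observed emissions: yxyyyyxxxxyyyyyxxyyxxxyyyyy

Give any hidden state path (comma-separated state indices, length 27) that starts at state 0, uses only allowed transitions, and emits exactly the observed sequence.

  [0] y  {0,4,5}  => 0  start
  [1] x  {1,2,3}  => 3  0->3 ok
  [2] y  {0,4,5}  => 4  3->4 ok
  [3] y  {0,4,5}  => 4  4->4 ok
  [4] y  {0,4,5}  => 4  4->4 ok
  [5] y  {0,4,5}  => 4  4->4 ok
  [6] x  {1,2,3}  => 2  4->2 ok
  [7] x  {1,2,3}  => 2  2->2 ok
  [8] x  {1,2,3}  => 2  2->2 ok
  [9] x  {1,2,3}  => 3  2->3 ok
  [10] y  {0,4,5}  => 4  3->4 ok
  [11] y  {0,4,5}  => 4  4->4 ok
  [12] y  {0,4,5}  => 4  4->4 ok
  [13] y  {0,4,5}  => 4  4->4 ok
  [14] y  {0,4,5}  => 4  4->4 ok
  [15] x  {1,2,3}  => 2  4->2 ok
  [16] x  {1,2,3}  => 3  2->3 ok
  [17] y  {0,4,5}  => 0  3->0 ok
  [18] y  {0,4,5}  => 5  0->5 ok
  [19] x  {1,2,3}  => 3  5->3 ok
  [20] x  {1,2,3}  => 2  3->2 ok
  [21] x  {1,2,3}  => 3  2->3 ok
  [22] y  {0,4,5}  => 0  3->0 ok
  [23] y  {0,4,5}  => 4  0->4 ok
  [24] y  {0,4,5}  => 4  4->4 ok
  [25] y  {0,4,5}  => 4  4->4 ok
  [26] y  {0,4,5}  => 4  4->4 ok

0,3,4,4,4,4,2,2,2,3,4,4,4,4,4,2,3,0,5,3,2,3,0,4,4,4,4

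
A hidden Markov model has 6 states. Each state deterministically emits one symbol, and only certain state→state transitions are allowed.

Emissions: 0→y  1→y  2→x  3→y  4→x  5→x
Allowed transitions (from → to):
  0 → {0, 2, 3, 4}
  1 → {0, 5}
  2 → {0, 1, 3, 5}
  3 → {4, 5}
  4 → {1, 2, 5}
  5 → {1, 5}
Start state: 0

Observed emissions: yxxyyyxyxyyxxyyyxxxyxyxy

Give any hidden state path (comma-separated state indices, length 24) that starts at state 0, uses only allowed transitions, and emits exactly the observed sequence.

  pos 0: y in {0,1,3}, choose 0; start
  pos 1: x in {2,4,5}, choose 2; 0->2 ok
  pos 2: x in {2,4,5}, choose 5; 2->5 ok
  pos 3: y in {0,1,3}, choose 1; 5->1 ok
  pos 4: y in {0,1,3}, choose 0; 1->0 ok
  pos 5: y in {0,1,3}, choose 0; 0->0 ok
  pos 6: x in {2,4,5}, choose 4; 0->4 ok
  pos 7: y in {0,1,3}, choose 1; 4->1 ok
  pos 8: x in {2,4,5}, choose 5; 1->5 ok
  pos 9: y in {0,1,3}, choose 1; 5->1 ok
  pos 10: y in {0,1,3}, choose 0; 1->0 ok
  pos 11: x in {2,4,5}, choose 4; 0->4 ok
  pos 12: x in {2,4,5}, choose 5; 4->5 ok
  pos 13: y in {0,1,3}, choose 1; 5->1 ok
  pos 14: y in {0,1,3}, choose 0; 1->0 ok
  pos 15: y in {0,1,3}, choose 3; 0->3 ok
  pos 16: x in {2,4,5}, choose 4; 3->4 ok
  pos 17: x in {2,4,5}, choose 2; 4->2 ok
  pos 18: x in {2,4,5}, choose 5; 2->5 ok
  pos 19: y in {0,1,3}, choose 1; 5->1 ok
  pos 20: x in {2,4,5}, choose 5; 1->5 ok
  pos 21: y in {0,1,3}, choose 1; 5->1 ok
  pos 22: x in {2,4,5}, choose 5; 1->5 ok
  pos 23: y in {0,1,3}, choose 1; 5->1 ok

0,2,5,1,0,0,4,1,5,1,0,4,5,1,0,3,4,2,5,1,5,1,5,1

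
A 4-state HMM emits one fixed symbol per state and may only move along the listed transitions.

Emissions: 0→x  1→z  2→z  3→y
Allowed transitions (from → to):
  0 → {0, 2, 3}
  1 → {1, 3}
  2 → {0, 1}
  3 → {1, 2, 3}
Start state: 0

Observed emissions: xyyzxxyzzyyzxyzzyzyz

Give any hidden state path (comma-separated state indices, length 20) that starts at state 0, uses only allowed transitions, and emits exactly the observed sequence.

  t0 'x' -> {0}, take 0 (start)
  t1 'y' -> {3}, take 3 (0->3 ok)
  t2 'y' -> {3}, take 3 (3->3 ok)
  t3 'z' -> {1,2}, take 2 (3->2 ok)
  t4 'x' -> {0}, take 0 (2->0 ok)
  t5 'x' -> {0}, take 0 (0->0 ok)
  t6 'y' -> {3}, take 3 (0->3 ok)
  t7 'z' -> {1,2}, take 1 (3->1 ok)
  t8 'z' -> {1,2}, take 1 (1->1 ok)
  t9 'y' -> {3}, take 3 (1->3 ok)
  t10 'y' -> {3}, take 3 (3->3 ok)
  t11 'z' -> {1,2}, take 2 (3->2 ok)
  t12 'x' -> {0}, take 0 (2->0 ok)
  t13 'y' -> {3}, take 3 (0->3 ok)
  t14 'z' -> {1,2}, take 1 (3->1 ok)
  t15 'z' -> {1,2}, take 1 (1->1 ok)
  t16 'y' -> {3}, take 3 (1->3 ok)
  t17 'z' -> {1,2}, take 1 (3->1 ok)
  t18 'y' -> {3}, take 3 (1->3 ok)
  t19 'z' -> {1,2}, take 2 (3->2 ok)

0,3,3,2,0,0,3,1,1,3,3,2,0,3,1,1,3,1,3,2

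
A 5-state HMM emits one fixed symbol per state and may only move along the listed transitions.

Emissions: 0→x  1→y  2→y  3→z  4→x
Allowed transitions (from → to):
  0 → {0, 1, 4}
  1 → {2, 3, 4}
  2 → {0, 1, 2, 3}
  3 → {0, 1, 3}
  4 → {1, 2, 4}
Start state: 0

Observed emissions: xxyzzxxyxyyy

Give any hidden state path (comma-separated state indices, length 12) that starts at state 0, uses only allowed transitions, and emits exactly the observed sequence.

  [0] x  {0,4}  => 0  start
  [1] x  {0,4}  => 4  0->4 ok
  [2] y  {1,2}  => 1  4->1 ok
  [3] z  {3}  => 3  1->3 ok
  [4] z  {3}  => 3  3->3 ok
  [5] x  {0,4}  => 0  3->0 ok
  [6] x  {0,4}  => 4  0->4 ok
  [7] y  {1,2}  => 1  4->1 ok
  [8] x  {0,4}  => 4  1->4 ok
  [9] y  {1,2}  => 1  4->1 ok
  [10] y  {1,2}  => 2  1->2 ok
  [11] y  {1,2}  => 2  2->2 ok

0,4,1,3,3,0,4,1,4,1,2,2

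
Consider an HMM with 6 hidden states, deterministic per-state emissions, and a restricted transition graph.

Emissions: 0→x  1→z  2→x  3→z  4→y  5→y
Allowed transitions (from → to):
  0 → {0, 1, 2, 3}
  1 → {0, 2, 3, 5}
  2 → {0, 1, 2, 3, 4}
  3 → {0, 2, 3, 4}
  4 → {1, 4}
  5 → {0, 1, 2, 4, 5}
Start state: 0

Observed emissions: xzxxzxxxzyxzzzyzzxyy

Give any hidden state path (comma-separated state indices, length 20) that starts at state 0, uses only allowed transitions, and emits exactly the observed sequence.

  0: obs=x cand={0,2} pick 0 [start]
  1: obs=z cand={1,3} pick 3 [0->3 ok]
  2: obs=x cand={0,2} pick 0 [3->0 ok]
  3: obs=x cand={0,2} pick 0 [0->0 ok]
  4: obs=z cand={1,3} pick 1 [0->1 ok]
  5: obs=x cand={0,2} pick 2 [1->2 ok]
  6: obs=x cand={0,2} pick 2 [2->2 ok]
  7: obs=x cand={0,2} pick 0 [2->0 ok]
  8: obs=z cand={1,3} pick 1 [0->1 ok]
  9: obs=y cand={4,5} pick 5 [1->5 ok]
  10: obs=x cand={0,2} pick 0 [5->0 ok]
  11: obs=z cand={1,3} pick 1 [0->1 ok]
  12: obs=z cand={1,3} pick 3 [1->3 ok]
  13: obs=z cand={1,3} pick 3 [3->3 ok]
  14: obs=y cand={4,5} pick 4 [3->4 ok]
  15: obs=z cand={1,3} pick 1 [4->1 ok]
  16: obs=z cand={1,3} pick 3 [1->3 ok]
  17: obs=x cand={0,2} pick 2 [3->2 ok]
  18: obs=y cand={4,5} pick 4 [2->4 ok]
  19: obs=y cand={4,5} pick 4 [4->4 ok]

0,3,0,0,1,2,2,0,1,5,0,1,3,3,4,1,3,2,4,4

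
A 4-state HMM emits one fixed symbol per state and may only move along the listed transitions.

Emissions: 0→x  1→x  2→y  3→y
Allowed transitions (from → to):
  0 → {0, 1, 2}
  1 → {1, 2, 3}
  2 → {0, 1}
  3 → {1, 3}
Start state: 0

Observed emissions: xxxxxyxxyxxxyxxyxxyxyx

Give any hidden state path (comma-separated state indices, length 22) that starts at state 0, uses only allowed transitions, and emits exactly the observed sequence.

0,0,0,0,1,2,1,1,3,1,1,1,2,0,1,2,0,0,2,1,3,1

  t0 'x' -> {0,1}, take 0 (start)
  t1 'x' -> {0,1}, take 0 (0->0 ok)
  t2 'x' -> {0,1}, take 0 (0->0 ok)
  t3 'x' -> {0,1}, take 0 (0->0 ok)
  t4 'x' -> {0,1}, take 1 (0->1 ok)
  t5 'y' -> {2,3}, take 2 (1->2 ok)
  t6 'x' -> {0,1}, take 1 (2->1 ok)
  t7 'x' -> {0,1}, take 1 (1->1 ok)
  t8 'y' -> {2,3}, take 3 (1->3 ok)
  t9 'x' -> {0,1}, take 1 (3->1 ok)
  t10 'x' -> {0,1}, take 1 (1->1 ok)
  t11 'x' -> {0,1}, take 1 (1->1 ok)
  t12 'y' -> {2,3}, take 2 (1->2 ok)
  t13 'x' -> {0,1}, take 0 (2->0 ok)
  t14 'x' -> {0,1}, take 1 (0->1 ok)
  t15 'y' -> {2,3}, take 2 (1->2 ok)
  t16 'x' -> {0,1}, take 0 (2->0 ok)
  t17 'x' -> {0,1}, take 0 (0->0 ok)
  t18 'y' -> {2,3}, take 2 (0->2 ok)
  t19 'x' -> {0,1}, take 1 (2->1 ok)
  t20 'y' -> {2,3}, take 3 (1->3 ok)
  t21 'x' -> {0,1}, take 1 (3->1 ok)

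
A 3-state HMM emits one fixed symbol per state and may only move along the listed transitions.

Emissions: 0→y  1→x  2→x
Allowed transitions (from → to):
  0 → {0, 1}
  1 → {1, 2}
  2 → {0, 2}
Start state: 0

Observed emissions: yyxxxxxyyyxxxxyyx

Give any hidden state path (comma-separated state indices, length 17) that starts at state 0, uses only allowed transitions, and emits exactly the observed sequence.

0,0,1,1,1,1,2,0,0,0,1,1,1,2,0,0,1

  0: obs=y cand={0} pick 0 [start]
  1: obs=y cand={0} pick 0 [0->0 ok]
  2: obs=x cand={1,2} pick 1 [0->1 ok]
  3: obs=x cand={1,2} pick 1 [1->1 ok]
  4: obs=x cand={1,2} pick 1 [1->1 ok]
  5: obs=x cand={1,2} pick 1 [1->1 ok]
  6: obs=x cand={1,2} pick 2 [1->2 ok]
  7: obs=y cand={0} pick 0 [2->0 ok]
  8: obs=y cand={0} pick 0 [0->0 ok]
  9: obs=y cand={0} pick 0 [0->0 ok]
  10: obs=x cand={1,2} pick 1 [0->1 ok]
  11: obs=x cand={1,2} pick 1 [1->1 ok]
  12: obs=x cand={1,2} pick 1 [1->1 ok]
  13: obs=x cand={1,2} pick 2 [1->2 ok]
  14: obs=y cand={0} pick 0 [2->0 ok]
  15: obs=y cand={0} pick 0 [0->0 ok]
  16: obs=x cand={1,2} pick 1 [0->1 ok]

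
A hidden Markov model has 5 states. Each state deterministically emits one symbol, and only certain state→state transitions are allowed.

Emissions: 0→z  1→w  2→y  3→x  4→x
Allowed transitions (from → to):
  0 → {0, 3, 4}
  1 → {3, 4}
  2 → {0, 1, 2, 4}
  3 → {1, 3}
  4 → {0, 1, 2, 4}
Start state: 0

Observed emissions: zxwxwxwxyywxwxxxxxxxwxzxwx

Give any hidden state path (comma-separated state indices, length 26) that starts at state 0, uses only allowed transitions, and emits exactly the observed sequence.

  [0] z  {0}  => 0  start
  [1] x  {3,4}  => 3  0->3 ok
  [2] w  {1}  => 1  3->1 ok
  [3] x  {3,4}  => 3  1->3 ok
  [4] w  {1}  => 1  3->1 ok
  [5] x  {3,4}  => 4  1->4 ok
  [6] w  {1}  => 1  4->1 ok
  [7] x  {3,4}  => 4  1->4 ok
  [8] y  {2}  => 2  4->2 ok
  [9] y  {2}  => 2  2->2 ok
  [10] w  {1}  => 1  2->1 ok
  [11] x  {3,4}  => 3  1->3 ok
  [12] w  {1}  => 1  3->1 ok
  [13] x  {3,4}  => 3  1->3 ok
  [14] x  {3,4}  => 3  3->3 ok
  [15] x  {3,4}  => 3  3->3 ok
  [16] x  {3,4}  => 3  3->3 ok
  [17] x  {3,4}  => 3  3->3 ok
  [18] x  {3,4}  => 3  3->3 ok
  [19] x  {3,4}  => 3  3->3 ok
  [20] w  {1}  => 1  3->1 ok
  [21] x  {3,4}  => 4  1->4 ok
  [22] z  {0}  => 0  4->0 ok
  [23] x  {3,4}  => 3  0->3 ok
  [24] w  {1}  => 1  3->1 ok
  [25] x  {3,4}  => 4  1->4 ok

0,3,1,3,1,4,1,4,2,2,1,3,1,3,3,3,3,3,3,3,1,4,0,3,1,4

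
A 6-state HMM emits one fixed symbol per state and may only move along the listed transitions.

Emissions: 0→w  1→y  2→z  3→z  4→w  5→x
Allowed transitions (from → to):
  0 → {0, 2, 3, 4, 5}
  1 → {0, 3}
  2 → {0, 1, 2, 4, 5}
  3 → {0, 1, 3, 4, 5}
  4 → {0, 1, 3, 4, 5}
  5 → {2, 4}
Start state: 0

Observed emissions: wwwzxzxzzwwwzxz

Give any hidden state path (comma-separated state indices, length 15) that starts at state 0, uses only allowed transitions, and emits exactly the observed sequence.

  0: obs=w cand={0,4} pick 0 [start]
  1: obs=w cand={0,4} pick 4 [0->4 ok]
  2: obs=w cand={0,4} pick 4 [4->4 ok]
  3: obs=z cand={2,3} pick 3 [4->3 ok]
  4: obs=x cand={5} pick 5 [3->5 ok]
  5: obs=z cand={2,3} pick 2 [5->2 ok]
  6: obs=x cand={5} pick 5 [2->5 ok]
  7: obs=z cand={2,3} pick 2 [5->2 ok]
  8: obs=z cand={2,3} pick 2 [2->2 ok]
  9: obs=w cand={0,4} pick 4 [2->4 ok]
  10: obs=w cand={0,4} pick 4 [4->4 ok]
  11: obs=w cand={0,4} pick 0 [4->0 ok]
  12: obs=z cand={2,3} pick 2 [0->2 ok]
  13: obs=x cand={5} pick 5 [2->5 ok]
  14: obs=z cand={2,3} pick 2 [5->2 ok]

0,4,4,3,5,2,5,2,2,4,4,0,2,5,2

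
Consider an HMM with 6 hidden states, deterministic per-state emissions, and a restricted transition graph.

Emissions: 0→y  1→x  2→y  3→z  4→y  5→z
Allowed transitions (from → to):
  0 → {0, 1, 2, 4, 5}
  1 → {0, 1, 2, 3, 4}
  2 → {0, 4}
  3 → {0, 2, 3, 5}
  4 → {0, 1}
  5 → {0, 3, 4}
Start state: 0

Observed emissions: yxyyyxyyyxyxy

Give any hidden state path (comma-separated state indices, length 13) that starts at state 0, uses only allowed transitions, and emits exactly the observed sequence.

  pos 0: y in {0,2,4}, choose 0; start
  pos 1: x in {1}, choose 1; 0->1 ok
  pos 2: y in {0,2,4}, choose 2; 1->2 ok
  pos 3: y in {0,2,4}, choose 0; 2->0 ok
  pos 4: y in {0,2,4}, choose 4; 0->4 ok
  pos 5: x in {1}, choose 1; 4->1 ok
  pos 6: y in {0,2,4}, choose 2; 1->2 ok
  pos 7: y in {0,2,4}, choose 0; 2->0 ok
  pos 8: y in {0,2,4}, choose 4; 0->4 ok
  pos 9: x in {1}, choose 1; 4->1 ok
  pos 10: y in {0,2,4}, choose 0; 1->0 ok
  pos 11: x in {1}, choose 1; 0->1 ok
  pos 12: y in {0,2,4}, choose 2; 1->2 ok

0,1,2,0,4,1,2,0,4,1,0,1,2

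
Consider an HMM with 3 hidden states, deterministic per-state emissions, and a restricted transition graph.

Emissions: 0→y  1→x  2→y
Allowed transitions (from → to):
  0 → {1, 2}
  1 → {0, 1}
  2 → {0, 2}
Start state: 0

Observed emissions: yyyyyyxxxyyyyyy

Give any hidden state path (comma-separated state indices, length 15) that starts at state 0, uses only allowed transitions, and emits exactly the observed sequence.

0,2,0,2,2,0,1,1,1,0,2,0,2,2,0

  [0] y  {0,2}  => 0  start
  [1] y  {0,2}  => 2  0->2 ok
  [2] y  {0,2}  => 0  2->0 ok
  [3] y  {0,2}  => 2  0->2 ok
  [4] y  {0,2}  => 2  2->2 ok
  [5] y  {0,2}  => 0  2->0 ok
  [6] x  {1}  => 1  0->1 ok
  [7] x  {1}  => 1  1->1 ok
  [8] x  {1}  => 1  1->1 ok
  [9] y  {0,2}  => 0  1->0 ok
  [10] y  {0,2}  => 2  0->2 ok
  [11] y  {0,2}  => 0  2->0 ok
  [12] y  {0,2}  => 2  0->2 ok
  [13] y  {0,2}  => 2  2->2 ok
  [14] y  {0,2}  => 0  2->0 ok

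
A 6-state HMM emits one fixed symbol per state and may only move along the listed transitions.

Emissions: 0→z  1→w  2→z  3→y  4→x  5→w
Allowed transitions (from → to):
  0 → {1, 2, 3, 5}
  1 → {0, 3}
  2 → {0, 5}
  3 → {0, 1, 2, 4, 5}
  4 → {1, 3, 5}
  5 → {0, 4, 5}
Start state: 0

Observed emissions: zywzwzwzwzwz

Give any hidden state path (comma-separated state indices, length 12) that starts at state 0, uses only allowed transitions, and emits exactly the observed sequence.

0,3,5,0,5,0,5,0,5,0,1,0

  0: obs=z cand={0,2} pick 0 [start]
  1: obs=y cand={3} pick 3 [0->3 ok]
  2: obs=w cand={1,5} pick 5 [3->5 ok]
  3: obs=z cand={0,2} pick 0 [5->0 ok]
  4: obs=w cand={1,5} pick 5 [0->5 ok]
  5: obs=z cand={0,2} pick 0 [5->0 ok]
  6: obs=w cand={1,5} pick 5 [0->5 ok]
  7: obs=z cand={0,2} pick 0 [5->0 ok]
  8: obs=w cand={1,5} pick 5 [0->5 ok]
  9: obs=z cand={0,2} pick 0 [5->0 ok]
  10: obs=w cand={1,5} pick 1 [0->1 ok]
  11: obs=z cand={0,2} pick 0 [1->0 ok]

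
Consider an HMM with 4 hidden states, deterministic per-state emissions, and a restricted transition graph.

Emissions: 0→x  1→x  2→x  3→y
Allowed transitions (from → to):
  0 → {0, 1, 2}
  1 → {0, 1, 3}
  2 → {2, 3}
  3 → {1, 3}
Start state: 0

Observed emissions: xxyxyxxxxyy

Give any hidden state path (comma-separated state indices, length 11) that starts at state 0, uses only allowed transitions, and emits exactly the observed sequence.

0,1,3,1,3,1,0,0,2,3,3

  0: obs=x cand={0,1,2} pick 0 [start]
  1: obs=x cand={0,1,2} pick 1 [0->1 ok]
  2: obs=y cand={3} pick 3 [1->3 ok]
  3: obs=x cand={0,1,2} pick 1 [3->1 ok]
  4: obs=y cand={3} pick 3 [1->3 ok]
  5: obs=x cand={0,1,2} pick 1 [3->1 ok]
  6: obs=x cand={0,1,2} pick 0 [1->0 ok]
  7: obs=x cand={0,1,2} pick 0 [0->0 ok]
  8: obs=x cand={0,1,2} pick 2 [0->2 ok]
  9: obs=y cand={3} pick 3 [2->3 ok]
  10: obs=y cand={3} pick 3 [3->3 ok]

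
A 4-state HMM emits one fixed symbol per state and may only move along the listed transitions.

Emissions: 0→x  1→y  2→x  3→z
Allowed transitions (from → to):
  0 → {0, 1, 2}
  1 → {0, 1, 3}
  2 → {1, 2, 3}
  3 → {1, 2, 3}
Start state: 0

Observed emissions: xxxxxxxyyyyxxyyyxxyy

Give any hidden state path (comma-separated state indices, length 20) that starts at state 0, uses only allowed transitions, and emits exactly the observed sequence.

0,0,0,0,0,0,2,1,1,1,1,0,2,1,1,1,0,2,1,1

  0: obs=x cand={0,2} pick 0 [start]
  1: obs=x cand={0,2} pick 0 [0->0 ok]
  2: obs=x cand={0,2} pick 0 [0->0 ok]
  3: obs=x cand={0,2} pick 0 [0->0 ok]
  4: obs=x cand={0,2} pick 0 [0->0 ok]
  5: obs=x cand={0,2} pick 0 [0->0 ok]
  6: obs=x cand={0,2} pick 2 [0->2 ok]
  7: obs=y cand={1} pick 1 [2->1 ok]
  8: obs=y cand={1} pick 1 [1->1 ok]
  9: obs=y cand={1} pick 1 [1->1 ok]
  10: obs=y cand={1} pick 1 [1->1 ok]
  11: obs=x cand={0,2} pick 0 [1->0 ok]
  12: obs=x cand={0,2} pick 2 [0->2 ok]
  13: obs=y cand={1} pick 1 [2->1 ok]
  14: obs=y cand={1} pick 1 [1->1 ok]
  15: obs=y cand={1} pick 1 [1->1 ok]
  16: obs=x cand={0,2} pick 0 [1->0 ok]
  17: obs=x cand={0,2} pick 2 [0->2 ok]
  18: obs=y cand={1} pick 1 [2->1 ok]
  19: obs=y cand={1} pick 1 [1->1 ok]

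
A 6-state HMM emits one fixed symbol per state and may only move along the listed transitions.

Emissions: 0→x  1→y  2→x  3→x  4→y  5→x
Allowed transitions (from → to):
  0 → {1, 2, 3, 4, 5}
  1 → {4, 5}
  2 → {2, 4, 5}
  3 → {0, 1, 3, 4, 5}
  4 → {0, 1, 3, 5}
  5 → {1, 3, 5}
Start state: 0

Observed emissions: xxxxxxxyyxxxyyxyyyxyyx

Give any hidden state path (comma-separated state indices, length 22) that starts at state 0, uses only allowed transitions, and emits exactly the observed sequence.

0,5,5,3,3,3,5,1,4,0,3,5,1,4,3,4,1,4,5,1,4,0

  0: obs=x cand={0,2,3,5} pick 0 [start]
  1: obs=x cand={0,2,3,5} pick 5 [0->5 ok]
  2: obs=x cand={0,2,3,5} pick 5 [5->5 ok]
  3: obs=x cand={0,2,3,5} pick 3 [5->3 ok]
  4: obs=x cand={0,2,3,5} pick 3 [3->3 ok]
  5: obs=x cand={0,2,3,5} pick 3 [3->3 ok]
  6: obs=x cand={0,2,3,5} pick 5 [3->5 ok]
  7: obs=y cand={1,4} pick 1 [5->1 ok]
  8: obs=y cand={1,4} pick 4 [1->4 ok]
  9: obs=x cand={0,2,3,5} pick 0 [4->0 ok]
  10: obs=x cand={0,2,3,5} pick 3 [0->3 ok]
  11: obs=x cand={0,2,3,5} pick 5 [3->5 ok]
  12: obs=y cand={1,4} pick 1 [5->1 ok]
  13: obs=y cand={1,4} pick 4 [1->4 ok]
  14: obs=x cand={0,2,3,5} pick 3 [4->3 ok]
  15: obs=y cand={1,4} pick 4 [3->4 ok]
  16: obs=y cand={1,4} pick 1 [4->1 ok]
  17: obs=y cand={1,4} pick 4 [1->4 ok]
  18: obs=x cand={0,2,3,5} pick 5 [4->5 ok]
  19: obs=y cand={1,4} pick 1 [5->1 ok]
  20: obs=y cand={1,4} pick 4 [1->4 ok]
  21: obs=x cand={0,2,3,5} pick 0 [4->0 ok]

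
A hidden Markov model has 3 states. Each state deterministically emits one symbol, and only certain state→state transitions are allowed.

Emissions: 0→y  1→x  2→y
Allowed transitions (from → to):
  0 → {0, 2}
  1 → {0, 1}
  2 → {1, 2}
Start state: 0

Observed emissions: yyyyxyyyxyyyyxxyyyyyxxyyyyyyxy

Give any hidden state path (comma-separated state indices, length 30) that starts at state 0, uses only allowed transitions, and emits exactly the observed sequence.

  [0] y  {0,2}  => 0  start
  [1] y  {0,2}  => 0  0->0 ok
  [2] y  {0,2}  => 0  0->0 ok
  [3] y  {0,2}  => 2  0->2 ok
  [4] x  {1}  => 1  2->1 ok
  [5] y  {0,2}  => 0  1->0 ok
  [6] y  {0,2}  => 2  0->2 ok
  [7] y  {0,2}  => 2  2->2 ok
  [8] x  {1}  => 1  2->1 ok
  [9] y  {0,2}  => 0  1->0 ok
  [10] y  {0,2}  => 0  0->0 ok
  [11] y  {0,2}  => 2  0->2 ok
  [12] y  {0,2}  => 2  2->2 ok
  [13] x  {1}  => 1  2->1 ok
  [14] x  {1}  => 1  1->1 ok
  [15] y  {0,2}  => 0  1->0 ok
  [16] y  {0,2}  => 0  0->0 ok
  [17] y  {0,2}  => 0  0->0 ok
  [18] y  {0,2}  => 0  0->0 ok
  [19] y  {0,2}  => 2  0->2 ok
  [20] x  {1}  => 1  2->1 ok
  [21] x  {1}  => 1  1->1 ok
  [22] y  {0,2}  => 0  1->0 ok
  [23] y  {0,2}  => 2  0->2 ok
  [24] y  {0,2}  => 2  2->2 ok
  [25] y  {0,2}  => 2  2->2 ok
  [26] y  {0,2}  => 2  2->2 ok
  [27] y  {0,2}  => 2  2->2 ok
  [28] x  {1}  => 1  2->1 ok
  [29] y  {0,2}  => 0  1->0 ok

0,0,0,2,1,0,2,2,1,0,0,2,2,1,1,0,0,0,0,2,1,1,0,2,2,2,2,2,1,0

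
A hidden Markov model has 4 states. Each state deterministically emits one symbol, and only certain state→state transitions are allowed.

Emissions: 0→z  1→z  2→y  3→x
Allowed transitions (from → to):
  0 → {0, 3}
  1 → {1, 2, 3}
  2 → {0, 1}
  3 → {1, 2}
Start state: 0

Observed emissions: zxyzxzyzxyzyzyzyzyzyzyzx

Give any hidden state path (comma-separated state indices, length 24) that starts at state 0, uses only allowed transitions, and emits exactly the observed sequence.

0,3,2,1,3,1,2,0,3,2,1,2,1,2,1,2,1,2,1,2,1,2,0,3

  0: obs=z cand={0,1} pick 0 [start]
  1: obs=x cand={3} pick 3 [0->3 ok]
  2: obs=y cand={2} pick 2 [3->2 ok]
  3: obs=z cand={0,1} pick 1 [2->1 ok]
  4: obs=x cand={3} pick 3 [1->3 ok]
  5: obs=z cand={0,1} pick 1 [3->1 ok]
  6: obs=y cand={2} pick 2 [1->2 ok]
  7: obs=z cand={0,1} pick 0 [2->0 ok]
  8: obs=x cand={3} pick 3 [0->3 ok]
  9: obs=y cand={2} pick 2 [3->2 ok]
  10: obs=z cand={0,1} pick 1 [2->1 ok]
  11: obs=y cand={2} pick 2 [1->2 ok]
  12: obs=z cand={0,1} pick 1 [2->1 ok]
  13: obs=y cand={2} pick 2 [1->2 ok]
  14: obs=z cand={0,1} pick 1 [2->1 ok]
  15: obs=y cand={2} pick 2 [1->2 ok]
  16: obs=z cand={0,1} pick 1 [2->1 ok]
  17: obs=y cand={2} pick 2 [1->2 ok]
  18: obs=z cand={0,1} pick 1 [2->1 ok]
  19: obs=y cand={2} pick 2 [1->2 ok]
  20: obs=z cand={0,1} pick 1 [2->1 ok]
  21: obs=y cand={2} pick 2 [1->2 ok]
  22: obs=z cand={0,1} pick 0 [2->0 ok]
  23: obs=x cand={3} pick 3 [0->3 ok]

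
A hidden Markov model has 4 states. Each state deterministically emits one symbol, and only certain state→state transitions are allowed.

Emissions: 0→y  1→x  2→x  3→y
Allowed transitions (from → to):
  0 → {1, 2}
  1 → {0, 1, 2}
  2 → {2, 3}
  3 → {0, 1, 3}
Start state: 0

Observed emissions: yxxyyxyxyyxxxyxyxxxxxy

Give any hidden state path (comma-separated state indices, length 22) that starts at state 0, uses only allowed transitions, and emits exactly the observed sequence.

  0: obs=y cand={0,3} pick 0 [start]
  1: obs=x cand={1,2} pick 2 [0->2 ok]
  2: obs=x cand={1,2} pick 2 [2->2 ok]
  3: obs=y cand={0,3} pick 3 [2->3 ok]
  4: obs=y cand={0,3} pick 0 [3->0 ok]
  5: obs=x cand={1,2} pick 1 [0->1 ok]
  6: obs=y cand={0,3} pick 0 [1->0 ok]
  7: obs=x cand={1,2} pick 2 [0->2 ok]
  8: obs=y cand={0,3} pick 3 [2->3 ok]
  9: obs=y cand={0,3} pick 3 [3->3 ok]
  10: obs=x cand={1,2} pick 1 [3->1 ok]
  11: obs=x cand={1,2} pick 1 [1->1 ok]
  12: obs=x cand={1,2} pick 1 [1->1 ok]
  13: obs=y cand={0,3} pick 0 [1->0 ok]
  14: obs=x cand={1,2} pick 1 [0->1 ok]
  15: obs=y cand={0,3} pick 0 [1->0 ok]
  16: obs=x cand={1,2} pick 1 [0->1 ok]
  17: obs=x cand={1,2} pick 1 [1->1 ok]
  18: obs=x cand={1,2} pick 1 [1->1 ok]
  19: obs=x cand={1,2} pick 1 [1->1 ok]
  20: obs=x cand={1,2} pick 2 [1->2 ok]
  21: obs=y cand={0,3} pick 3 [2->3 ok]

0,2,2,3,0,1,0,2,3,3,1,1,1,0,1,0,1,1,1,1,2,3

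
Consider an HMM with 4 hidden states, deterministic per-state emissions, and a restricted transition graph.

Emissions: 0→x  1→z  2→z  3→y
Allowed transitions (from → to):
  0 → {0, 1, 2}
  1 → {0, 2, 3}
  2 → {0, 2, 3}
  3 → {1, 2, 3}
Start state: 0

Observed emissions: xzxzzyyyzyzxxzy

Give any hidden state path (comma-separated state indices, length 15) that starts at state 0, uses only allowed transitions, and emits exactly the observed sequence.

0,2,0,2,2,3,3,3,2,3,2,0,0,1,3

  [0] x  {0}  => 0  start
  [1] z  {1,2}  => 2  0->2 ok
  [2] x  {0}  => 0  2->0 ok
  [3] z  {1,2}  => 2  0->2 ok
  [4] z  {1,2}  => 2  2->2 ok
  [5] y  {3}  => 3  2->3 ok
  [6] y  {3}  => 3  3->3 ok
  [7] y  {3}  => 3  3->3 ok
  [8] z  {1,2}  => 2  3->2 ok
  [9] y  {3}  => 3  2->3 ok
  [10] z  {1,2}  => 2  3->2 ok
  [11] x  {0}  => 0  2->0 ok
  [12] x  {0}  => 0  0->0 ok
  [13] z  {1,2}  => 1  0->1 ok
  [14] y  {3}  => 3  1->3 ok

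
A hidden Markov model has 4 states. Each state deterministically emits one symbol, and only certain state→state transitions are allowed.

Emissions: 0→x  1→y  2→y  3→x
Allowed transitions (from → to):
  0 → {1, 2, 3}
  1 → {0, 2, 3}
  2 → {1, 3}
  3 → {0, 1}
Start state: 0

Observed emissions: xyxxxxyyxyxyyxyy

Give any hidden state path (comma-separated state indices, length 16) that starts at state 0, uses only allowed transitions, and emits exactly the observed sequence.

0,2,3,0,3,0,2,1,0,1,0,2,1,0,2,1

  0: obs=x cand={0,3} pick 0 [start]
  1: obs=y cand={1,2} pick 2 [0->2 ok]
  2: obs=x cand={0,3} pick 3 [2->3 ok]
  3: obs=x cand={0,3} pick 0 [3->0 ok]
  4: obs=x cand={0,3} pick 3 [0->3 ok]
  5: obs=x cand={0,3} pick 0 [3->0 ok]
  6: obs=y cand={1,2} pick 2 [0->2 ok]
  7: obs=y cand={1,2} pick 1 [2->1 ok]
  8: obs=x cand={0,3} pick 0 [1->0 ok]
  9: obs=y cand={1,2} pick 1 [0->1 ok]
  10: obs=x cand={0,3} pick 0 [1->0 ok]
  11: obs=y cand={1,2} pick 2 [0->2 ok]
  12: obs=y cand={1,2} pick 1 [2->1 ok]
  13: obs=x cand={0,3} pick 0 [1->0 ok]
  14: obs=y cand={1,2} pick 2 [0->2 ok]
  15: obs=y cand={1,2} pick 1 [2->1 ok]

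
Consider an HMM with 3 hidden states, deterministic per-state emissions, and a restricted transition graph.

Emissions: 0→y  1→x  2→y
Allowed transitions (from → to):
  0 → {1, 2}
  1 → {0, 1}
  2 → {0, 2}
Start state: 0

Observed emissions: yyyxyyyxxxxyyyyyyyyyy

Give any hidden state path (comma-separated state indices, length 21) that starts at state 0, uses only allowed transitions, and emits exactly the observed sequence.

0,2,0,1,0,2,0,1,1,1,1,0,2,2,0,2,0,2,2,2,0

  [0] y  {0,2}  => 0  start
  [1] y  {0,2}  => 2  0->2 ok
  [2] y  {0,2}  => 0  2->0 ok
  [3] x  {1}  => 1  0->1 ok
  [4] y  {0,2}  => 0  1->0 ok
  [5] y  {0,2}  => 2  0->2 ok
  [6] y  {0,2}  => 0  2->0 ok
  [7] x  {1}  => 1  0->1 ok
  [8] x  {1}  => 1  1->1 ok
  [9] x  {1}  => 1  1->1 ok
  [10] x  {1}  => 1  1->1 ok
  [11] y  {0,2}  => 0  1->0 ok
  [12] y  {0,2}  => 2  0->2 ok
  [13] y  {0,2}  => 2  2->2 ok
  [14] y  {0,2}  => 0  2->0 ok
  [15] y  {0,2}  => 2  0->2 ok
  [16] y  {0,2}  => 0  2->0 ok
  [17] y  {0,2}  => 2  0->2 ok
  [18] y  {0,2}  => 2  2->2 ok
  [19] y  {0,2}  => 2  2->2 ok
  [20] y  {0,2}  => 0  2->0 ok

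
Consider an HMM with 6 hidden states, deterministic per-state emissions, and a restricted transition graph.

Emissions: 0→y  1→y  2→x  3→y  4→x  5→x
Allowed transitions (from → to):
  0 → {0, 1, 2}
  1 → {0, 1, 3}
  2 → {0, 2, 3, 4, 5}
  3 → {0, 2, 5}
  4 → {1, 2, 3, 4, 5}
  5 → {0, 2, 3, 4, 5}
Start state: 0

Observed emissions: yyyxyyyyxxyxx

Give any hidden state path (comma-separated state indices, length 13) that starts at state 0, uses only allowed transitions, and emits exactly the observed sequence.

0,1,0,2,3,0,1,0,2,5,3,5,5

  t0 'y' -> {0,1,3}, take 0 (start)
  t1 'y' -> {0,1,3}, take 1 (0->1 ok)
  t2 'y' -> {0,1,3}, take 0 (1->0 ok)
  t3 'x' -> {2,4,5}, take 2 (0->2 ok)
  t4 'y' -> {0,1,3}, take 3 (2->3 ok)
  t5 'y' -> {0,1,3}, take 0 (3->0 ok)
  t6 'y' -> {0,1,3}, take 1 (0->1 ok)
  t7 'y' -> {0,1,3}, take 0 (1->0 ok)
  t8 'x' -> {2,4,5}, take 2 (0->2 ok)
  t9 'x' -> {2,4,5}, take 5 (2->5 ok)
  t10 'y' -> {0,1,3}, take 3 (5->3 ok)
  t11 'x' -> {2,4,5}, take 5 (3->5 ok)
  t12 'x' -> {2,4,5}, take 5 (5->5 ok)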